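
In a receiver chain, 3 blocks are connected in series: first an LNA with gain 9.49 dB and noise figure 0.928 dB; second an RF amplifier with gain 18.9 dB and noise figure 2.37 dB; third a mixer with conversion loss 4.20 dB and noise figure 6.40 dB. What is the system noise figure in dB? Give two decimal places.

Convert to linear (a loss of L dB is a gain of −L dB): F_i = 10^(NF_i/10), G_i = 10^(G_i,dB/10)
  Stage 1: F_1 = 10^(0.928/10) = 1.238, G_1 = 10^(9.49/10) = 8.892
  Stage 2: F_2 = 10^(2.37/10) = 1.726, G_2 = 10^(18.9/10) = 77.62
  Stage 3: F_3 = 10^(6.40/10) = 4.365, G_3 = 10^(−4.20/10) = 0.3802
Friis cascade:
  F = 1.238 + (1.726 − 1)/8.892 + (4.365 − 1)/690.2 = 1.325
NF = 10 log₁₀(1.325) = 1.22 dB

1.22 dB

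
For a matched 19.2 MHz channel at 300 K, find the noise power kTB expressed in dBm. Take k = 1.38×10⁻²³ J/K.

P_n = kTB = 1.38×10⁻²³ × 300 × 1.92×10⁷ = 7.95×10⁻¹⁴ W
In dBm: 10 log₁₀(7.95×10⁻¹⁴ / 10⁻³) = −101.0 dBm

−101.0 dBm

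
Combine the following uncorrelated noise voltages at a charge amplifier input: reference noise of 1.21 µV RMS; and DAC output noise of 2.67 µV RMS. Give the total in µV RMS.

2.93 µV

Uncorrelated sources add in power (mean-square): V_tot = √(ΣV_i²)
V_tot = √[(1.21×10⁻⁶)² + (2.67×10⁻⁶)²] = 2.93×10⁻⁶ V = 2.93 µV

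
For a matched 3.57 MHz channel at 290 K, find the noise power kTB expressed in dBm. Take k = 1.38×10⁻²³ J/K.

−108.5 dBm

P_n = kTB = 1.38×10⁻²³ × 290 × 3.57×10⁶ = 1.43×10⁻¹⁴ W
In dBm: 10 log₁₀(1.43×10⁻¹⁴ / 10⁻³) = −108.5 dBm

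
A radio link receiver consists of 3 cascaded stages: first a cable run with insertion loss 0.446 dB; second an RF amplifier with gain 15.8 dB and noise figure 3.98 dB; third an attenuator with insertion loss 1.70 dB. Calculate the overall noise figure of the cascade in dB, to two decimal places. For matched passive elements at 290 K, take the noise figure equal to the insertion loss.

Convert to linear (a loss of L dB is a gain of −L dB): F_i = 10^(NF_i/10), G_i = 10^(G_i,dB/10)
  Stage 1: F_1 = 10^(0.446/10) = 1.108, G_1 = 10^(−0.446/10) = 0.9024
  Stage 2: F_2 = 10^(3.98/10) = 2.500, G_2 = 10^(15.8/10) = 38.02
  Stage 3: F_3 = 10^(1.70/10) = 1.479, G_3 = 10^(−1.70/10) = 0.6761
Friis cascade:
  F = 1.108 + (2.500 − 1)/0.9024 + (1.479 − 1)/34.31 = 2.785
NF = 10 log₁₀(2.785) = 4.45 dB

4.45 dB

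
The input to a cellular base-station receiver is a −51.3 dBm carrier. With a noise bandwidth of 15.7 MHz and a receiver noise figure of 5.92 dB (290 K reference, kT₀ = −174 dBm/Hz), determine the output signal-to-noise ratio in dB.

44.8 dB

Noise floor: N = −174 + 10 log₁₀(B) + NF
10 log₁₀(1.57×10⁷) = 71.96 dB
N = −174 + 71.96 + 5.92 = −96.12 dBm
SNR = P_sig − N = −51.3 − (−96.12) = 44.82 dB → 44.8 dB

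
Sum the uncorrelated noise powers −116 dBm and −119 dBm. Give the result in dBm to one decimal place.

Convert to linear, add, convert back:
P₁ = 2.51×10⁻¹⁵ W, P₂ = 1.26×10⁻¹⁵ W
P_tot = 3.77×10⁻¹⁵ W → 10 log₁₀(P_tot / 10⁻³) = −114.2 dBm

−114.2 dBm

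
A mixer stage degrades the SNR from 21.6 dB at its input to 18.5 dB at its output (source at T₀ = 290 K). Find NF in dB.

NF (dB) = SNR_in(dB) − SNR_out(dB) when the source is at T₀
NF = 21.6 − 18.5 = 3.1 dB

3.1 dB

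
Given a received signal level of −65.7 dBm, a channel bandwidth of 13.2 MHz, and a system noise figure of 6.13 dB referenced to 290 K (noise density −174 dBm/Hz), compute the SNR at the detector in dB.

Noise floor: N = −174 + 10 log₁₀(B) + NF
10 log₁₀(1.32×10⁷) = 71.21 dB
N = −174 + 71.21 + 6.13 = −96.66 dBm
SNR = P_sig − N = −65.7 − (−96.66) = 30.96 dB → 31.0 dB

31.0 dB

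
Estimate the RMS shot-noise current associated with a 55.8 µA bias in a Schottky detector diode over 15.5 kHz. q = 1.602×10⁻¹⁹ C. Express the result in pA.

526 pA

I_n = √(2qI·B)
2qI·B = 2 × 1.602×10⁻¹⁹ × 5.58×10⁻⁵ × 1.55×10⁴ = 2.77×10⁻¹⁹ A²
I_n = √(2.77×10⁻¹⁹) = 5.26×10⁻¹⁰ A = 526 pA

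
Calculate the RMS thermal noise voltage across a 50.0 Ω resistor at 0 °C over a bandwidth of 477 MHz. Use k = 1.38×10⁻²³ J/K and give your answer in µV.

T = 0 °C + 273.15 = 273.15 K
V_n = √(4kTRB)
4kTRB = 4 × 1.38×10⁻²³ × 273.15 × 5.00×10¹ × 4.77×10⁸ = 3.60×10⁻¹⁰ V²
V_n = √(3.60×10⁻¹⁰) = 1.90×10⁻⁵ V = 19.0 µV

19.0 µV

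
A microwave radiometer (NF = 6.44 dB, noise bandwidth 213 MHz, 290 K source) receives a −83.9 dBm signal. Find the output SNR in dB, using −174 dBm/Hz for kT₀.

0.4 dB

Noise floor: N = −174 + 10 log₁₀(B) + NF
10 log₁₀(2.13×10⁸) = 83.28 dB
N = −174 + 83.28 + 6.44 = −84.28 dBm
SNR = P_sig − N = −83.9 − (−84.28) = 0.38 dB → 0.4 dB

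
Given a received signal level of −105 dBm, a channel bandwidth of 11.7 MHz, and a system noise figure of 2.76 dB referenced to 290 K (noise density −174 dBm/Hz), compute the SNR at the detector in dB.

−4.4 dB

Noise floor: N = −174 + 10 log₁₀(B) + NF
10 log₁₀(1.17×10⁷) = 70.68 dB
N = −174 + 70.68 + 2.76 = −100.56 dBm
SNR = P_sig − N = −105 − (−100.56) = −4.44 dB → −4.4 dB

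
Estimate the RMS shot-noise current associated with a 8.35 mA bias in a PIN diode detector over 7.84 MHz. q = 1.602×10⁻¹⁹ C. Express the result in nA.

145 nA

I_n = √(2qI·B)
2qI·B = 2 × 1.602×10⁻¹⁹ × 8.35×10⁻³ × 7.84×10⁶ = 2.10×10⁻¹⁴ A²
I_n = √(2.10×10⁻¹⁴) = 1.45×10⁻⁷ A = 145 nA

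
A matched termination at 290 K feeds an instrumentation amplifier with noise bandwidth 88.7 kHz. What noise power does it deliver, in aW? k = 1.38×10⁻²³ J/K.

P_n = kTB = 1.38×10⁻²³ × 290 × 8.87×10⁴ = 3.55×10⁻¹⁶ W = 355 aW

355 aW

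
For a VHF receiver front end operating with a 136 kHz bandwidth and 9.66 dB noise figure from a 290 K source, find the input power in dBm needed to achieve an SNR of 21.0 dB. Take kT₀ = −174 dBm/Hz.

Sensitivity = −174 + 10 log₁₀(B) + NF + SNR_min
= −174 + 51.34 + 9.66 + 21.0
= −92.00 dBm → −92.0 dBm

−92.0 dBm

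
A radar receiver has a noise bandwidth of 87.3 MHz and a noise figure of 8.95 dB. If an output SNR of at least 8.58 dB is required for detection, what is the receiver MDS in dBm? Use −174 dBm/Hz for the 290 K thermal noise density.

−77.1 dBm

Sensitivity = −174 + 10 log₁₀(B) + NF + SNR_min
= −174 + 79.41 + 8.95 + 8.58
= −77.06 dBm → −77.1 dBm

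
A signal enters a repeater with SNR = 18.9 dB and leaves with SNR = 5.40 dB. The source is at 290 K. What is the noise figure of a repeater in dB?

13.50 dB

NF (dB) = SNR_in(dB) − SNR_out(dB) when the source is at T₀
NF = 18.9 − 5.40 = 13.50 dB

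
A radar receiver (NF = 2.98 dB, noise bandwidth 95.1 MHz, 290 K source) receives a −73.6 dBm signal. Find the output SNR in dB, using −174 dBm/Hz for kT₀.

17.6 dB

Noise floor: N = −174 + 10 log₁₀(B) + NF
10 log₁₀(9.51×10⁷) = 79.78 dB
N = −174 + 79.78 + 2.98 = −91.24 dBm
SNR = P_sig − N = −73.6 − (−91.24) = 17.64 dB → 17.6 dB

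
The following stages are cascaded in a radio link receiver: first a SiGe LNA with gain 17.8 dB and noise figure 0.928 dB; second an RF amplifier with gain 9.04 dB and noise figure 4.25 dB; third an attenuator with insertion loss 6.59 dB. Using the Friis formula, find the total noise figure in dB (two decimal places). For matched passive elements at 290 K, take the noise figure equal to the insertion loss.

Convert to linear (a loss of L dB is a gain of −L dB): F_i = 10^(NF_i/10), G_i = 10^(G_i,dB/10)
  Stage 1: F_1 = 10^(0.928/10) = 1.238, G_1 = 10^(17.8/10) = 60.26
  Stage 2: F_2 = 10^(4.25/10) = 2.661, G_2 = 10^(9.04/10) = 8.017
  Stage 3: F_3 = 10^(6.59/10) = 4.560, G_3 = 10^(−6.59/10) = 0.2193
Friis cascade:
  F = 1.238 + (2.661 − 1)/60.26 + (4.560 − 1)/483.1 = 1.273
NF = 10 log₁₀(1.273) = 1.05 dB

1.05 dB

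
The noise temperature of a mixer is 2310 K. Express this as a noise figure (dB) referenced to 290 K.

F = 1 + T_e/T₀ = 1 + 2310/290 = 8.96552
NF = 10 log₁₀(8.96552) = 9.53 dB

9.53 dB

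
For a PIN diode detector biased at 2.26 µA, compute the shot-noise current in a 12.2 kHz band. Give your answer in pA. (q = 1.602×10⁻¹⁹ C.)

94.0 pA

I_n = √(2qI·B)
2qI·B = 2 × 1.602×10⁻¹⁹ × 2.26×10⁻⁶ × 1.22×10⁴ = 8.83×10⁻²¹ A²
I_n = √(8.83×10⁻²¹) = 9.40×10⁻¹¹ A = 94.0 pA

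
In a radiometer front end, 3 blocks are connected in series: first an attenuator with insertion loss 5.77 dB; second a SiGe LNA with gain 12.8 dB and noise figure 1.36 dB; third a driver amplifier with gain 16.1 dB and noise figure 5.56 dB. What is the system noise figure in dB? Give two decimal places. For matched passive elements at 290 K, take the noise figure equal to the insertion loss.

Convert to linear (a loss of L dB is a gain of −L dB): F_i = 10^(NF_i/10), G_i = 10^(G_i,dB/10)
  Stage 1: F_1 = 10^(5.77/10) = 3.776, G_1 = 10^(−5.77/10) = 0.2649
  Stage 2: F_2 = 10^(1.36/10) = 1.368, G_2 = 10^(12.8/10) = 19.05
  Stage 3: F_3 = 10^(5.56/10) = 3.597, G_3 = 10^(16.1/10) = 40.74
Friis cascade:
  F = 3.776 + (1.368 − 1)/0.2649 + (3.597 − 1)/5.047 = 5.679
NF = 10 log₁₀(5.679) = 7.54 dB

7.54 dB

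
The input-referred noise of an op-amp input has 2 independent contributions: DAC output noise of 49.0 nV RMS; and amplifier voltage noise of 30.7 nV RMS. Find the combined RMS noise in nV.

Uncorrelated sources add in power (mean-square): V_tot = √(ΣV_i²)
V_tot = √[(4.90×10⁻⁸)² + (3.07×10⁻⁸)²] = 5.78×10⁻⁸ V = 57.8 nV

57.8 nV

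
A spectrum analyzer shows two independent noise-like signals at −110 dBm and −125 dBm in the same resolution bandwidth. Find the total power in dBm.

−109.9 dBm

Convert to linear, add, convert back:
P₁ = 1.00×10⁻¹⁴ W, P₂ = 3.16×10⁻¹⁶ W
P_tot = 1.03×10⁻¹⁴ W → 10 log₁₀(P_tot / 10⁻³) = −109.9 dBm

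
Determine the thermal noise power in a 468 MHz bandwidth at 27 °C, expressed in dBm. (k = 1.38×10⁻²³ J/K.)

T = 27 °C + 273.15 = 300.15 K
P_n = kTB = 1.38×10⁻²³ × 300.15 × 4.68×10⁸ = 1.94×10⁻¹² W
In dBm: 10 log₁₀(1.94×10⁻¹² / 10⁻³) = −87.1 dBm

−87.1 dBm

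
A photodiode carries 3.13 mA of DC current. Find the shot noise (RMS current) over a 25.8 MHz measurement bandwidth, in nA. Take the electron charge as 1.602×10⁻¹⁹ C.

I_n = √(2qI·B)
2qI·B = 2 × 1.602×10⁻¹⁹ × 3.13×10⁻³ × 2.58×10⁷ = 2.59×10⁻¹⁴ A²
I_n = √(2.59×10⁻¹⁴) = 1.61×10⁻⁷ A = 161 nA

161 nA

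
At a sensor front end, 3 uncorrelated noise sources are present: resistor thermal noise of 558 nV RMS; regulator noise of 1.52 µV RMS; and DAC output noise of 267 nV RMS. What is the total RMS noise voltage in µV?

Uncorrelated sources add in power (mean-square): V_tot = √(ΣV_i²)
V_tot = √[(5.58×10⁻⁷)² + (1.52×10⁻⁶)² + (2.67×10⁻⁷)²] = 1.64×10⁻⁶ V = 1.64 µV

1.64 µV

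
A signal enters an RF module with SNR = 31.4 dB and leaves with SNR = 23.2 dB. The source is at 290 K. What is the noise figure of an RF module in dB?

NF (dB) = SNR_in(dB) − SNR_out(dB) when the source is at T₀
NF = 31.4 − 23.2 = 8.2 dB

8.2 dB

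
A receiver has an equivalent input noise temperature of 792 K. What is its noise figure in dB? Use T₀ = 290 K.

5.72 dB

F = 1 + T_e/T₀ = 1 + 792/290 = 3.73103
NF = 10 log₁₀(3.73103) = 5.72 dB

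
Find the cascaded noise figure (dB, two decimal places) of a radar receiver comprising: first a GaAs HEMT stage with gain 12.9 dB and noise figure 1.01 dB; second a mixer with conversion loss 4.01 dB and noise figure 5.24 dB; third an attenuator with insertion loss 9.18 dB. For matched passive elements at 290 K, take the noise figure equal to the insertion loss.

Convert to linear (a loss of L dB is a gain of −L dB): F_i = 10^(NF_i/10), G_i = 10^(G_i,dB/10)
  Stage 1: F_1 = 10^(1.01/10) = 1.262, G_1 = 10^(12.9/10) = 19.50
  Stage 2: F_2 = 10^(5.24/10) = 3.342, G_2 = 10^(−4.01/10) = 0.3972
  Stage 3: F_3 = 10^(9.18/10) = 8.279, G_3 = 10^(−9.18/10) = 0.1208
Friis cascade:
  F = 1.262 + (3.342 − 1)/19.50 + (8.279 − 1)/7.745 = 2.322
NF = 10 log₁₀(2.322) = 3.66 dB

3.66 dB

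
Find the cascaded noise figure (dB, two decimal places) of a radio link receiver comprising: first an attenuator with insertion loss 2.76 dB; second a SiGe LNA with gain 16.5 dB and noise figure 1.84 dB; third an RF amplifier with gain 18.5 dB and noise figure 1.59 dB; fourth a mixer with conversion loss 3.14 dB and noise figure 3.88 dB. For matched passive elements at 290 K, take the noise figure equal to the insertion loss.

Convert to linear (a loss of L dB is a gain of −L dB): F_i = 10^(NF_i/10), G_i = 10^(G_i,dB/10)
  Stage 1: F_1 = 10^(2.76/10) = 1.888, G_1 = 10^(−2.76/10) = 0.5297
  Stage 2: F_2 = 10^(1.84/10) = 1.528, G_2 = 10^(16.5/10) = 44.67
  Stage 3: F_3 = 10^(1.59/10) = 1.442, G_3 = 10^(18.5/10) = 70.79
  Stage 4: F_4 = 10^(3.88/10) = 2.443, G_4 = 10^(−3.14/10) = 0.4853
Friis cascade:
  F = 1.888 + (1.528 − 1)/0.5297 + (1.442 − 1)/23.66 + (2.443 − 1)/1675 = 2.904
NF = 10 log₁₀(2.904) = 4.63 dB

4.63 dB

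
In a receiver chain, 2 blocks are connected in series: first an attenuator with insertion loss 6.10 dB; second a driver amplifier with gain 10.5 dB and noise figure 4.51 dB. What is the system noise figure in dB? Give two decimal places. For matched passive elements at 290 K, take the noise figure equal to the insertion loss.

Convert to linear (a loss of L dB is a gain of −L dB): F_i = 10^(NF_i/10), G_i = 10^(G_i,dB/10)
  Stage 1: F_1 = 10^(6.10/10) = 4.074, G_1 = 10^(−6.10/10) = 0.2455
  Stage 2: F_2 = 10^(4.51/10) = 2.825, G_2 = 10^(10.5/10) = 11.22
Friis cascade:
  F = 4.074 + (2.825 − 1)/0.2455 = 11.51
NF = 10 log₁₀(11.51) = 10.61 dB

10.61 dB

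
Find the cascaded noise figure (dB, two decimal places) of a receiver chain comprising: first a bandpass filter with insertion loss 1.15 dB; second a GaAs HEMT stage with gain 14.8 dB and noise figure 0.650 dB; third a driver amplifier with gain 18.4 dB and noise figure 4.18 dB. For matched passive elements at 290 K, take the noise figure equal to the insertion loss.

2.00 dB

Convert to linear (a loss of L dB is a gain of −L dB): F_i = 10^(NF_i/10), G_i = 10^(G_i,dB/10)
  Stage 1: F_1 = 10^(1.15/10) = 1.303, G_1 = 10^(−1.15/10) = 0.7674
  Stage 2: F_2 = 10^(0.650/10) = 1.161, G_2 = 10^(14.8/10) = 30.20
  Stage 3: F_3 = 10^(4.18/10) = 2.618, G_3 = 10^(18.4/10) = 69.18
Friis cascade:
  F = 1.303 + (1.161 − 1)/0.7674 + (2.618 − 1)/23.17 = 1.583
NF = 10 log₁₀(1.583) = 2.00 dB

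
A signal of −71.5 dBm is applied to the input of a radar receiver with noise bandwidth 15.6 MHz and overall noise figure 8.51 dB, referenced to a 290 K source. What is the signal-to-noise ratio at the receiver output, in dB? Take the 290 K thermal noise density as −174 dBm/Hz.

Noise floor: N = −174 + 10 log₁₀(B) + NF
10 log₁₀(1.56×10⁷) = 71.93 dB
N = −174 + 71.93 + 8.51 = −93.56 dBm
SNR = P_sig − N = −71.5 − (−93.56) = 22.06 dB → 22.1 dB

22.1 dB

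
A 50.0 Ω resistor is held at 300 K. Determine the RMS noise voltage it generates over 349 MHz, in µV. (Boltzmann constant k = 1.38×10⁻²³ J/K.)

17.0 µV

V_n = √(4kTRB)
4kTRB = 4 × 1.38×10⁻²³ × 300 × 5.00×10¹ × 3.49×10⁸ = 2.89×10⁻¹⁰ V²
V_n = √(2.89×10⁻¹⁰) = 1.70×10⁻⁵ V = 17.0 µV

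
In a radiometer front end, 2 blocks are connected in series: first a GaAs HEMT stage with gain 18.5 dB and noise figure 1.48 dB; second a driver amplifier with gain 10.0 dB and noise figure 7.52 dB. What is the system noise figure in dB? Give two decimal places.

Convert to linear (a loss of L dB is a gain of −L dB): F_i = 10^(NF_i/10), G_i = 10^(G_i,dB/10)
  Stage 1: F_1 = 10^(1.48/10) = 1.406, G_1 = 10^(18.5/10) = 70.79
  Stage 2: F_2 = 10^(7.52/10) = 5.649, G_2 = 10^(10.0/10) = 10.00
Friis cascade:
  F = 1.406 + (5.649 − 1)/70.79 = 1.472
NF = 10 log₁₀(1.472) = 1.68 dB

1.68 dB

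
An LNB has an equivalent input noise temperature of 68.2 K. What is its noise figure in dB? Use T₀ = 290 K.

0.917 dB

F = 1 + T_e/T₀ = 1 + 68.2/290 = 1.23517
NF = 10 log₁₀(1.23517) = 0.917 dB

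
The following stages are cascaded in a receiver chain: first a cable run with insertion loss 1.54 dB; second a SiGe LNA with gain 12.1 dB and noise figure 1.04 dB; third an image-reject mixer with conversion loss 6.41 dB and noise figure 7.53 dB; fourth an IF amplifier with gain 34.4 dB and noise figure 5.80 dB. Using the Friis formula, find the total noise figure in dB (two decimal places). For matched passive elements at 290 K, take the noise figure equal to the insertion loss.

Convert to linear (a loss of L dB is a gain of −L dB): F_i = 10^(NF_i/10), G_i = 10^(G_i,dB/10)
  Stage 1: F_1 = 10^(1.54/10) = 1.426, G_1 = 10^(−1.54/10) = 0.7015
  Stage 2: F_2 = 10^(1.04/10) = 1.271, G_2 = 10^(12.1/10) = 16.22
  Stage 3: F_3 = 10^(7.53/10) = 5.662, G_3 = 10^(−6.41/10) = 0.2286
  Stage 4: F_4 = 10^(5.80/10) = 3.802, G_4 = 10^(34.4/10) = 2754
Friis cascade:
  F = 1.426 + (1.271 − 1)/0.7015 + (5.662 − 1)/11.38 + (3.802 − 1)/2.600 = 3.299
NF = 10 log₁₀(3.299) = 5.18 dB

5.18 dB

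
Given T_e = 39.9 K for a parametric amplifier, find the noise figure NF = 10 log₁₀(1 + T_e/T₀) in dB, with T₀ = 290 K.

F = 1 + T_e/T₀ = 1 + 39.9/290 = 1.13759
NF = 10 log₁₀(1.13759) = 0.560 dB

0.560 dB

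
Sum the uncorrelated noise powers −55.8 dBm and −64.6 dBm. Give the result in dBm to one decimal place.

−55.3 dBm

Convert to linear, add, convert back:
P₁ = 2.63×10⁻⁹ W, P₂ = 3.47×10⁻¹⁰ W
P_tot = 2.98×10⁻⁹ W → 10 log₁₀(P_tot / 10⁻³) = −55.3 dBm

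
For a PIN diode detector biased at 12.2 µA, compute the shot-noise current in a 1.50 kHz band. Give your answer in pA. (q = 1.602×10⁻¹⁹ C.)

76.6 pA

I_n = √(2qI·B)
2qI·B = 2 × 1.602×10⁻¹⁹ × 1.22×10⁻⁵ × 1.50×10³ = 5.86×10⁻²¹ A²
I_n = √(5.86×10⁻²¹) = 7.66×10⁻¹¹ A = 76.6 pA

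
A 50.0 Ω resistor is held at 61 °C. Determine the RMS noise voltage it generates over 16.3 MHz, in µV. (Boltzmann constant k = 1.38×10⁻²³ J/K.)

T = 61 °C + 273.15 = 334.15 K
V_n = √(4kTRB)
4kTRB = 4 × 1.38×10⁻²³ × 334.15 × 5.00×10¹ × 1.63×10⁷ = 1.50×10⁻¹¹ V²
V_n = √(1.50×10⁻¹¹) = 3.88×10⁻⁶ V = 3.88 µV

3.88 µV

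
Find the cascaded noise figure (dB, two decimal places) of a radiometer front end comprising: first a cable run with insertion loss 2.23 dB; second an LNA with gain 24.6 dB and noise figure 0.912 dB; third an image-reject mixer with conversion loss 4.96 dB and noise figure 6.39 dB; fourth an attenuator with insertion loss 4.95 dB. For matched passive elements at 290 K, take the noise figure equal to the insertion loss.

3.26 dB

Convert to linear (a loss of L dB is a gain of −L dB): F_i = 10^(NF_i/10), G_i = 10^(G_i,dB/10)
  Stage 1: F_1 = 10^(2.23/10) = 1.671, G_1 = 10^(−2.23/10) = 0.5984
  Stage 2: F_2 = 10^(0.912/10) = 1.234, G_2 = 10^(24.6/10) = 288.4
  Stage 3: F_3 = 10^(6.39/10) = 4.355, G_3 = 10^(−4.96/10) = 0.3192
  Stage 4: F_4 = 10^(4.95/10) = 3.126, G_4 = 10^(−4.95/10) = 0.3199
Friis cascade:
  F = 1.671 + (1.234 − 1)/0.5984 + (4.355 − 1)/172.6 + (3.126 − 1)/55.08 = 2.120
NF = 10 log₁₀(2.120) = 3.26 dB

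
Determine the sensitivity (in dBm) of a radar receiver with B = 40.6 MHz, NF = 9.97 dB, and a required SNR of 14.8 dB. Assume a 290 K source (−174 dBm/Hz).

−73.1 dBm

Sensitivity = −174 + 10 log₁₀(B) + NF + SNR_min
= −174 + 76.09 + 9.97 + 14.8
= −73.14 dBm → −73.1 dBm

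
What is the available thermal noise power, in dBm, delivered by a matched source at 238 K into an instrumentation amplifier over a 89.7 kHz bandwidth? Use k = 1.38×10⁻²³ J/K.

P_n = kTB = 1.38×10⁻²³ × 238 × 8.97×10⁴ = 2.95×10⁻¹⁶ W
In dBm: 10 log₁₀(2.95×10⁻¹⁶ / 10⁻³) = −125.3 dBm

−125.3 dBm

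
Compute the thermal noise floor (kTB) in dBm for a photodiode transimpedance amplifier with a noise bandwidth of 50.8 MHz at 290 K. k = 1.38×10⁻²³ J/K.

−96.9 dBm

P_n = kTB = 1.38×10⁻²³ × 290 × 5.08×10⁷ = 2.03×10⁻¹³ W
In dBm: 10 log₁₀(2.03×10⁻¹³ / 10⁻³) = −96.9 dBm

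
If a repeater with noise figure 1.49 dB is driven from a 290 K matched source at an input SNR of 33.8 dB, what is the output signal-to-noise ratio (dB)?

32.31 dB

By definition F = SNR_in/SNR_out, so in dB: SNR_out = SNR_in − NF
SNR_out = 33.8 − 1.49 = 32.31 dB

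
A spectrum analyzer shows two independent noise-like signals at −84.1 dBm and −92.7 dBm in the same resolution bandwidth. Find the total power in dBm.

−83.5 dBm

Convert to linear, add, convert back:
P₁ = 3.89×10⁻¹² W, P₂ = 5.37×10⁻¹³ W
P_tot = 4.43×10⁻¹² W → 10 log₁₀(P_tot / 10⁻³) = −83.5 dBm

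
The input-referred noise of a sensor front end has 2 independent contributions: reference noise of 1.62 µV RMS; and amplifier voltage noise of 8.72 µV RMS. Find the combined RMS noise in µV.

Uncorrelated sources add in power (mean-square): V_tot = √(ΣV_i²)
V_tot = √[(1.62×10⁻⁶)² + (8.72×10⁻⁶)²] = 8.87×10⁻⁶ V = 8.87 µV

8.87 µV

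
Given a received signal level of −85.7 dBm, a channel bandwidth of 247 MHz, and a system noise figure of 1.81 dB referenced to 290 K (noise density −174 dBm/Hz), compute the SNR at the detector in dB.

2.6 dB

Noise floor: N = −174 + 10 log₁₀(B) + NF
10 log₁₀(2.47×10⁸) = 83.93 dB
N = −174 + 83.93 + 1.81 = −88.26 dBm
SNR = P_sig − N = −85.7 − (−88.26) = 2.56 dB → 2.6 dB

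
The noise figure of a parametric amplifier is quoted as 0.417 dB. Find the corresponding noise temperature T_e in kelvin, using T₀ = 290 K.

F = 10^(0.417/10) = 1.10078
T_e = (F − 1)·T₀ = (1.10078 − 1) × 290 = 29.2 K

29.2 K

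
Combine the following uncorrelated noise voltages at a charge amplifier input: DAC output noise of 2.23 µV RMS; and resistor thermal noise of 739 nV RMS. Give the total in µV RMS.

2.35 µV

Uncorrelated sources add in power (mean-square): V_tot = √(ΣV_i²)
V_tot = √[(2.23×10⁻⁶)² + (7.39×10⁻⁷)²] = 2.35×10⁻⁶ V = 2.35 µV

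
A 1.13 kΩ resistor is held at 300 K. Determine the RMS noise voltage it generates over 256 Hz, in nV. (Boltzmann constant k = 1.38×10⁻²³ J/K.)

69.2 nV

V_n = √(4kTRB)
4kTRB = 4 × 1.38×10⁻²³ × 300 × 1.13×10³ × 2.56×10² = 4.79×10⁻¹⁵ V²
V_n = √(4.79×10⁻¹⁵) = 6.92×10⁻⁸ V = 69.2 nV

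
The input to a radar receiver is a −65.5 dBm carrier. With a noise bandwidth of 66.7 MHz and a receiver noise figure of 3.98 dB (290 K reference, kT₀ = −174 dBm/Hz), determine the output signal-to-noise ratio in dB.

26.3 dB

Noise floor: N = −174 + 10 log₁₀(B) + NF
10 log₁₀(6.67×10⁷) = 78.24 dB
N = −174 + 78.24 + 3.98 = −91.78 dBm
SNR = P_sig − N = −65.5 − (−91.78) = 26.28 dB → 26.3 dB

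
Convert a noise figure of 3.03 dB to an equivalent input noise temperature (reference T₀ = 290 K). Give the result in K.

293 K

F = 10^(3.03/10) = 2.00909
T_e = (F − 1)·T₀ = (2.00909 − 1) × 290 = 293 K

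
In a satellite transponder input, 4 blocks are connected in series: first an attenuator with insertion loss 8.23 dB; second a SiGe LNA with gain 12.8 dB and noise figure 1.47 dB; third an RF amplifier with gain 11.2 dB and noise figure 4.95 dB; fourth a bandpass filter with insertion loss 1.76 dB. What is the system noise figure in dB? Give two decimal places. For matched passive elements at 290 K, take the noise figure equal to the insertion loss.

Convert to linear (a loss of L dB is a gain of −L dB): F_i = 10^(NF_i/10), G_i = 10^(G_i,dB/10)
  Stage 1: F_1 = 10^(8.23/10) = 6.653, G_1 = 10^(−8.23/10) = 0.1503
  Stage 2: F_2 = 10^(1.47/10) = 1.403, G_2 = 10^(12.8/10) = 19.05
  Stage 3: F_3 = 10^(4.95/10) = 3.126, G_3 = 10^(11.2/10) = 13.18
  Stage 4: F_4 = 10^(1.76/10) = 1.500, G_4 = 10^(−1.76/10) = 0.6668
Friis cascade:
  F = 6.653 + (1.403 − 1)/0.1503 + (3.126 − 1)/2.864 + (1.500 − 1)/37.76 = 10.09
NF = 10 log₁₀(10.09) = 10.04 dB

10.04 dB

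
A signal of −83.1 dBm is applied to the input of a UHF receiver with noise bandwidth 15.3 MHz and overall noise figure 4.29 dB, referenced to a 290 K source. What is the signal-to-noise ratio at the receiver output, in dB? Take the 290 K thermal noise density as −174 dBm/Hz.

Noise floor: N = −174 + 10 log₁₀(B) + NF
10 log₁₀(1.53×10⁷) = 71.85 dB
N = −174 + 71.85 + 4.29 = −97.86 dBm
SNR = P_sig − N = −83.1 − (−97.86) = 14.76 dB → 14.8 dB

14.8 dB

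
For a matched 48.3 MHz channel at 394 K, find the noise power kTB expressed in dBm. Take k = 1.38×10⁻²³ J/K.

P_n = kTB = 1.38×10⁻²³ × 394 × 4.83×10⁷ = 2.63×10⁻¹³ W
In dBm: 10 log₁₀(2.63×10⁻¹³ / 10⁻³) = −95.8 dBm

−95.8 dBm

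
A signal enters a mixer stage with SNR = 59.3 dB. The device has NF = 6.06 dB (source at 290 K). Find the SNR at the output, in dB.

53.24 dB

By definition F = SNR_in/SNR_out, so in dB: SNR_out = SNR_in − NF
SNR_out = 59.3 − 6.06 = 53.24 dB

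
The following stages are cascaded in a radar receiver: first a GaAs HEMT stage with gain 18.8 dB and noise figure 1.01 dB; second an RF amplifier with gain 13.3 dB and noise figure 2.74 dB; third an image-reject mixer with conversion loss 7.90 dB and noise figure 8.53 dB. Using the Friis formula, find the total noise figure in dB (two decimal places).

Convert to linear (a loss of L dB is a gain of −L dB): F_i = 10^(NF_i/10), G_i = 10^(G_i,dB/10)
  Stage 1: F_1 = 10^(1.01/10) = 1.262, G_1 = 10^(18.8/10) = 75.86
  Stage 2: F_2 = 10^(2.74/10) = 1.879, G_2 = 10^(13.3/10) = 21.38
  Stage 3: F_3 = 10^(8.53/10) = 7.129, G_3 = 10^(−7.90/10) = 0.1622
Friis cascade:
  F = 1.262 + (1.879 − 1)/75.86 + (7.129 − 1)/1622 = 1.277
NF = 10 log₁₀(1.277) = 1.06 dB

1.06 dB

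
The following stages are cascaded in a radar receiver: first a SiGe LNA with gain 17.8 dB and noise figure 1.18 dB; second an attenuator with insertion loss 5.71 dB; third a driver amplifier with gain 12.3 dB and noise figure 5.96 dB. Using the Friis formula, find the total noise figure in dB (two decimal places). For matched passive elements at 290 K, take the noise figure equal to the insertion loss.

Convert to linear (a loss of L dB is a gain of −L dB): F_i = 10^(NF_i/10), G_i = 10^(G_i,dB/10)
  Stage 1: F_1 = 10^(1.18/10) = 1.312, G_1 = 10^(17.8/10) = 60.26
  Stage 2: F_2 = 10^(5.71/10) = 3.724, G_2 = 10^(−5.71/10) = 0.2685
  Stage 3: F_3 = 10^(5.96/10) = 3.945, G_3 = 10^(12.3/10) = 16.98
Friis cascade:
  F = 1.312 + (3.724 − 1)/60.26 + (3.945 − 1)/16.18 = 1.539
NF = 10 log₁₀(1.539) = 1.87 dB

1.87 dB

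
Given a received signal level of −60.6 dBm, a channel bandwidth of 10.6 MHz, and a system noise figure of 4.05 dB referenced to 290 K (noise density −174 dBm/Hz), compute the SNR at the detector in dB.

Noise floor: N = −174 + 10 log₁₀(B) + NF
10 log₁₀(1.06×10⁷) = 70.25 dB
N = −174 + 70.25 + 4.05 = −99.70 dBm
SNR = P_sig − N = −60.6 − (−99.70) = 39.10 dB → 39.1 dB

39.1 dB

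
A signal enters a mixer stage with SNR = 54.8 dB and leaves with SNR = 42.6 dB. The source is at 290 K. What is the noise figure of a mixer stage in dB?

NF (dB) = SNR_in(dB) − SNR_out(dB) when the source is at T₀
NF = 54.8 − 42.6 = 12.2 dB

12.2 dB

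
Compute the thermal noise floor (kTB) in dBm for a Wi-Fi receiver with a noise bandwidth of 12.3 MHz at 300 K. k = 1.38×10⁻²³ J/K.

−102.9 dBm

P_n = kTB = 1.38×10⁻²³ × 300 × 1.23×10⁷ = 5.09×10⁻¹⁴ W
In dBm: 10 log₁₀(5.09×10⁻¹⁴ / 10⁻³) = −102.9 dBm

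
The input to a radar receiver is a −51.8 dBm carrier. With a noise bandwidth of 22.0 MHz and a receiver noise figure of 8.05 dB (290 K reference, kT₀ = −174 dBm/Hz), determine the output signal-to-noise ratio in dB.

Noise floor: N = −174 + 10 log₁₀(B) + NF
10 log₁₀(2.20×10⁷) = 73.42 dB
N = −174 + 73.42 + 8.05 = −92.53 dBm
SNR = P_sig − N = −51.8 − (−92.53) = 40.73 dB → 40.7 dB

40.7 dB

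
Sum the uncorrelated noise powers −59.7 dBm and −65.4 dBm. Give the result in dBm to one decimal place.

Convert to linear, add, convert back:
P₁ = 1.07×10⁻⁹ W, P₂ = 2.88×10⁻¹⁰ W
P_tot = 1.36×10⁻⁹ W → 10 log₁₀(P_tot / 10⁻³) = −58.7 dBm

−58.7 dBm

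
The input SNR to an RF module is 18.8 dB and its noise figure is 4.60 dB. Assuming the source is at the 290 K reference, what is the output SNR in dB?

By definition F = SNR_in/SNR_out, so in dB: SNR_out = SNR_in − NF
SNR_out = 18.8 − 4.60 = 14.20 dB

14.20 dB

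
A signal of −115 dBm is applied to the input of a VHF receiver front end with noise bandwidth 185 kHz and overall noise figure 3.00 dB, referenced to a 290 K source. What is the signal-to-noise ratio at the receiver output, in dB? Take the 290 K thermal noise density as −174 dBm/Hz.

3.3 dB

Noise floor: N = −174 + 10 log₁₀(B) + NF
10 log₁₀(1.85×10⁵) = 52.67 dB
N = −174 + 52.67 + 3.00 = −118.33 dBm
SNR = P_sig − N = −115 − (−118.33) = 3.33 dB → 3.3 dB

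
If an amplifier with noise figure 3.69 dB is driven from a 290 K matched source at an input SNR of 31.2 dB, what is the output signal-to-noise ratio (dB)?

By definition F = SNR_in/SNR_out, so in dB: SNR_out = SNR_in − NF
SNR_out = 31.2 − 3.69 = 27.51 dB

27.51 dB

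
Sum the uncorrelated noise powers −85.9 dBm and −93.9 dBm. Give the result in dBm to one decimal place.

−85.3 dBm

Convert to linear, add, convert back:
P₁ = 2.57×10⁻¹² W, P₂ = 4.07×10⁻¹³ W
P_tot = 2.98×10⁻¹² W → 10 log₁₀(P_tot / 10⁻³) = −85.3 dBm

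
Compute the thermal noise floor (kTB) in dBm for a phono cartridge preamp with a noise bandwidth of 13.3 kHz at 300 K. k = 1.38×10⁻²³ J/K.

P_n = kTB = 1.38×10⁻²³ × 300 × 1.33×10⁴ = 5.51×10⁻¹⁷ W
In dBm: 10 log₁₀(5.51×10⁻¹⁷ / 10⁻³) = −132.6 dBm

−132.6 dBm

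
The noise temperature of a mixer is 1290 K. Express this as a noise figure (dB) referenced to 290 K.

7.36 dB

F = 1 + T_e/T₀ = 1 + 1290/290 = 5.44828
NF = 10 log₁₀(5.44828) = 7.36 dB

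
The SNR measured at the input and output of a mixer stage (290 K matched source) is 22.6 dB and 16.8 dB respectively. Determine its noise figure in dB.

5.8 dB

NF (dB) = SNR_in(dB) − SNR_out(dB) when the source is at T₀
NF = 22.6 − 16.8 = 5.8 dB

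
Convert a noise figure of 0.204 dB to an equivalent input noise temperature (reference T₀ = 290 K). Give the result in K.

13.9 K

F = 10^(0.204/10) = 1.04809
T_e = (F − 1)·T₀ = (1.04809 − 1) × 290 = 13.9 K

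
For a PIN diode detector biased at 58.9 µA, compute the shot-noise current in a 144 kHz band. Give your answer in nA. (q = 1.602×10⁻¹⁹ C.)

I_n = √(2qI·B)
2qI·B = 2 × 1.602×10⁻¹⁹ × 5.89×10⁻⁵ × 1.44×10⁵ = 2.72×10⁻¹⁸ A²
I_n = √(2.72×10⁻¹⁸) = 1.65×10⁻⁹ A = 1.65 nA

1.65 nA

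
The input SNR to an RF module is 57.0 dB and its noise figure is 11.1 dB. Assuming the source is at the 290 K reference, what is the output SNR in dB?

By definition F = SNR_in/SNR_out, so in dB: SNR_out = SNR_in − NF
SNR_out = 57.0 − 11.1 = 45.9 dB

45.9 dB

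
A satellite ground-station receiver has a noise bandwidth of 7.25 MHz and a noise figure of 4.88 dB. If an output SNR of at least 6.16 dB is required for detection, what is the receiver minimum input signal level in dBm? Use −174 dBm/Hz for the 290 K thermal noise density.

Sensitivity = −174 + 10 log₁₀(B) + NF + SNR_min
= −174 + 68.6 + 4.88 + 6.16
= −94.36 dBm → −94.4 dBm

−94.4 dBm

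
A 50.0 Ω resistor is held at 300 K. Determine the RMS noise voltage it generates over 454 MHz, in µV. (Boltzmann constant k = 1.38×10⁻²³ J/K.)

V_n = √(4kTRB)
4kTRB = 4 × 1.38×10⁻²³ × 300 × 5.00×10¹ × 4.54×10⁸ = 3.76×10⁻¹⁰ V²
V_n = √(3.76×10⁻¹⁰) = 1.94×10⁻⁵ V = 19.4 µV

19.4 µV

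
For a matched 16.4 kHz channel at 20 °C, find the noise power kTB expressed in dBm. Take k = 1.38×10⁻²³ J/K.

−131.8 dBm

T = 20 °C + 273.15 = 293.15 K
P_n = kTB = 1.38×10⁻²³ × 293.15 × 1.64×10⁴ = 6.63×10⁻¹⁷ W
In dBm: 10 log₁₀(6.63×10⁻¹⁷ / 10⁻³) = −131.8 dBm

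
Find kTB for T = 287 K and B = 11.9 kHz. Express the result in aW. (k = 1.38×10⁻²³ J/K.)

P_n = kTB = 1.38×10⁻²³ × 287 × 1.19×10⁴ = 4.71×10⁻¹⁷ W = 47.1 aW

47.1 aW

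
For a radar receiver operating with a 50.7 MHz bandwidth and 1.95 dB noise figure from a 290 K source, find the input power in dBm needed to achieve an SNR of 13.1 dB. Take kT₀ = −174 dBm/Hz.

Sensitivity = −174 + 10 log₁₀(B) + NF + SNR_min
= −174 + 77.05 + 1.95 + 13.1
= −81.90 dBm → −81.9 dBm

−81.9 dBm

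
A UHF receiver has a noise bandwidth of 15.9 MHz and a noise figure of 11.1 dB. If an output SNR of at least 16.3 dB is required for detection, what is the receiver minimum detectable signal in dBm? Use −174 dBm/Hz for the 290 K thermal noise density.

−74.6 dBm

Sensitivity = −174 + 10 log₁₀(B) + NF + SNR_min
= −174 + 72.01 + 11.1 + 16.3
= −74.59 dBm → −74.6 dBm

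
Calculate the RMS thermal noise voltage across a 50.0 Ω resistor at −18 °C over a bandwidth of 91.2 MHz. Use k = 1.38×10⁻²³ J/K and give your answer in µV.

T = −18 °C + 273.15 = 255.15 K
V_n = √(4kTRB)
4kTRB = 4 × 1.38×10⁻²³ × 255.15 × 5.00×10¹ × 9.12×10⁷ = 6.42×10⁻¹¹ V²
V_n = √(6.42×10⁻¹¹) = 8.01×10⁻⁶ V = 8.01 µV

8.01 µV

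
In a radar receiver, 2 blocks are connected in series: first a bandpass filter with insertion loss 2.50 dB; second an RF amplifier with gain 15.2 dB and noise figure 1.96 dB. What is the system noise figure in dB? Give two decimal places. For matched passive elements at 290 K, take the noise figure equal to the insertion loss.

Convert to linear (a loss of L dB is a gain of −L dB): F_i = 10^(NF_i/10), G_i = 10^(G_i,dB/10)
  Stage 1: F_1 = 10^(2.50/10) = 1.778, G_1 = 10^(−2.50/10) = 0.5623
  Stage 2: F_2 = 10^(1.96/10) = 1.570, G_2 = 10^(15.2/10) = 33.11
Friis cascade:
  F = 1.778 + (1.570 − 1)/0.5623 = 2.793
NF = 10 log₁₀(2.793) = 4.46 dB

4.46 dB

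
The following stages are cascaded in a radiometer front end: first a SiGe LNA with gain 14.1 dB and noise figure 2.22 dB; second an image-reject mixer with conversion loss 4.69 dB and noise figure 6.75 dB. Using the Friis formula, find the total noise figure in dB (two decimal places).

Convert to linear (a loss of L dB is a gain of −L dB): F_i = 10^(NF_i/10), G_i = 10^(G_i,dB/10)
  Stage 1: F_1 = 10^(2.22/10) = 1.667, G_1 = 10^(14.1/10) = 25.70
  Stage 2: F_2 = 10^(6.75/10) = 4.732, G_2 = 10^(−4.69/10) = 0.3396
Friis cascade:
  F = 1.667 + (4.732 − 1)/25.70 = 1.812
NF = 10 log₁₀(1.812) = 2.58 dB

2.58 dB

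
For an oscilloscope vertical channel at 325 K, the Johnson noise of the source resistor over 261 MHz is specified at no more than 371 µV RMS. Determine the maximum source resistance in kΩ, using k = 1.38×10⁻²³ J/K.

Johnson–Nyquist: V_n = √(4kTRB) ⇒ R = V_n² / (4kTB)
4kTB = 4 × 1.38×10⁻²³ × 325 × 2.61×10⁸ = 4.68×10⁻¹²
R = (3.71×10⁻⁴)² / 4.68×10⁻¹² = 2.94×10⁴ Ω = 29.4 kΩ

29.4 kΩ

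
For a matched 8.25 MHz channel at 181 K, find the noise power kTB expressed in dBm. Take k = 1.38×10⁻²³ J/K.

P_n = kTB = 1.38×10⁻²³ × 181 × 8.25×10⁶ = 2.06×10⁻¹⁴ W
In dBm: 10 log₁₀(2.06×10⁻¹⁴ / 10⁻³) = −106.9 dBm

−106.9 dBm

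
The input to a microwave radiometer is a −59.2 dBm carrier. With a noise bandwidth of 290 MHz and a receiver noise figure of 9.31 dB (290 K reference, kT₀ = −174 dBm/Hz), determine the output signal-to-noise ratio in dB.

Noise floor: N = −174 + 10 log₁₀(B) + NF
10 log₁₀(2.90×10⁸) = 84.62 dB
N = −174 + 84.62 + 9.31 = −80.07 dBm
SNR = P_sig − N = −59.2 − (−80.07) = 20.87 dB → 20.9 dB

20.9 dB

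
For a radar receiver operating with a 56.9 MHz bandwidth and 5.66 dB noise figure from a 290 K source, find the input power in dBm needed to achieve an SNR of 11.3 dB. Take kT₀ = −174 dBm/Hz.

−79.5 dBm

Sensitivity = −174 + 10 log₁₀(B) + NF + SNR_min
= −174 + 77.55 + 5.66 + 11.3
= −79.49 dBm → −79.5 dBm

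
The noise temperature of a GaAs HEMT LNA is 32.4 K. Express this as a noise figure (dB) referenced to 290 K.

F = 1 + T_e/T₀ = 1 + 32.4/290 = 1.11172
NF = 10 log₁₀(1.11172) = 0.460 dB

0.460 dB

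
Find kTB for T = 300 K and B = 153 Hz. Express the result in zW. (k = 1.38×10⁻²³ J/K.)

P_n = kTB = 1.38×10⁻²³ × 300 × 1.53×10² = 6.33×10⁻¹⁹ W = 633 zW

633 zW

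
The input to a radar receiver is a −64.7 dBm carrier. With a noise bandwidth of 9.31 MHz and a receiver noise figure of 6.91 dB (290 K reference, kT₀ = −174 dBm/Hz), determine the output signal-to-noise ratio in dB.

Noise floor: N = −174 + 10 log₁₀(B) + NF
10 log₁₀(9.31×10⁶) = 69.69 dB
N = −174 + 69.69 + 6.91 = −97.40 dBm
SNR = P_sig − N = −64.7 − (−97.40) = 32.70 dB → 32.7 dB

32.7 dB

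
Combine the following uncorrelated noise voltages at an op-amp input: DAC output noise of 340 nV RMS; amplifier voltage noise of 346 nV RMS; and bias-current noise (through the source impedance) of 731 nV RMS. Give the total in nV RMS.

Uncorrelated sources add in power (mean-square): V_tot = √(ΣV_i²)
V_tot = √[(3.40×10⁻⁷)² + (3.46×10⁻⁷)² + (7.31×10⁻⁷)²] = 8.77×10⁻⁷ V = 877 nV

877 nV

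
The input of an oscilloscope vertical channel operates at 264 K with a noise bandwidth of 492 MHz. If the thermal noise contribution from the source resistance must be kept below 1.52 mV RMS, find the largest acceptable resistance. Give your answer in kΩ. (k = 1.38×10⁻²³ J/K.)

322 kΩ

Johnson–Nyquist: V_n = √(4kTRB) ⇒ R = V_n² / (4kTB)
4kTB = 4 × 1.38×10⁻²³ × 264 × 4.92×10⁸ = 7.17×10⁻¹²
R = (1.52×10⁻³)² / 7.17×10⁻¹² = 3.22×10⁵ Ω = 322 kΩ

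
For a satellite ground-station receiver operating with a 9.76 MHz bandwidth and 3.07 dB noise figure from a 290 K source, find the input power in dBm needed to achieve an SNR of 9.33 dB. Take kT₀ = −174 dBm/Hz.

Sensitivity = −174 + 10 log₁₀(B) + NF + SNR_min
= −174 + 69.89 + 3.07 + 9.33
= −91.71 dBm → −91.7 dBm

−91.7 dBm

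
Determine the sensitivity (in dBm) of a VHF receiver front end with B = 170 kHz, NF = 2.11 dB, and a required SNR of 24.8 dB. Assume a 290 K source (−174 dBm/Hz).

−94.8 dBm

Sensitivity = −174 + 10 log₁₀(B) + NF + SNR_min
= −174 + 52.3 + 2.11 + 24.8
= −94.79 dBm → −94.8 dBm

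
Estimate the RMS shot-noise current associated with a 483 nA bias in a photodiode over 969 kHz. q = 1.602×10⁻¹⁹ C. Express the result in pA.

I_n = √(2qI·B)
2qI·B = 2 × 1.602×10⁻¹⁹ × 4.83×10⁻⁷ × 9.69×10⁵ = 1.50×10⁻¹⁹ A²
I_n = √(1.50×10⁻¹⁹) = 3.87×10⁻¹⁰ A = 387 pA

387 pA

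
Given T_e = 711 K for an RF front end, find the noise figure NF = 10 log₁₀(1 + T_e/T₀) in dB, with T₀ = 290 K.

5.38 dB

F = 1 + T_e/T₀ = 1 + 711/290 = 3.45172
NF = 10 log₁₀(3.45172) = 5.38 dB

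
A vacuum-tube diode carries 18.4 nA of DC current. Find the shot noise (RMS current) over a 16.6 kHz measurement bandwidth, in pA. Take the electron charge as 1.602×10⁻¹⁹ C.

9.89 pA

I_n = √(2qI·B)
2qI·B = 2 × 1.602×10⁻¹⁹ × 1.84×10⁻⁸ × 1.66×10⁴ = 9.79×10⁻²³ A²
I_n = √(9.79×10⁻²³) = 9.89×10⁻¹² A = 9.89 pA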